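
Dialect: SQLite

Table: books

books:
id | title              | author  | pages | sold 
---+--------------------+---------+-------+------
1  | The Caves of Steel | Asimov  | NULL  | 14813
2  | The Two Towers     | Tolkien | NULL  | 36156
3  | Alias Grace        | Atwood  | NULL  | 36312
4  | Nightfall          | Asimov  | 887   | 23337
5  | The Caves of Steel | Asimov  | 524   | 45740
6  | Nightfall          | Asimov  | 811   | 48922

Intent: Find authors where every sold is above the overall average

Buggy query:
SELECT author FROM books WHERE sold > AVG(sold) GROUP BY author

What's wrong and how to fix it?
Bug: WHERE evaluates per row before aggregation, so AVG() is unavailable

Fix: Use a subquery for AVG and a HAVING MIN(...) filter so the condition holds for every row in the group

Corrected query:
SELECT author FROM books GROUP BY author HAVING MIN(sold) > (SELECT AVG(sold) FROM books)

Result:
author 
-------
Atwood 
Tolkien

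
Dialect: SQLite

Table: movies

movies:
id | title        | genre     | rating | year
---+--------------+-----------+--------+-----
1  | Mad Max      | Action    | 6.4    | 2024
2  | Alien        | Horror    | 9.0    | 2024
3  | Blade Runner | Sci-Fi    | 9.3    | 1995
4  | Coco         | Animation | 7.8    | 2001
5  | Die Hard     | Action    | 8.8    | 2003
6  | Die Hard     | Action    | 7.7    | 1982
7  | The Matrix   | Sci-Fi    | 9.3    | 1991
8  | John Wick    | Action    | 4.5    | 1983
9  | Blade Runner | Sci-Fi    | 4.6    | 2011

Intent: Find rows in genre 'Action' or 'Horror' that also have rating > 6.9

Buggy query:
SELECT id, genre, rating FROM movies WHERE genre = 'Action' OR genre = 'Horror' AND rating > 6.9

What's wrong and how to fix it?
Bug: AND binds tighter than OR, so this parses as genre = 'Action' OR (genre = 'Horror' AND rating > 6.9)

Fix: Add parentheses around the OR so the AND applies to both alternatives

Corrected query:
SELECT id, genre, rating FROM movies WHERE (genre = 'Action' OR genre = 'Horror') AND rating > 6.9

Result:
id | genre  | rating
---+--------+-------
2  | Horror | 9     
5  | Action | 8.8   
6  | Action | 7.7   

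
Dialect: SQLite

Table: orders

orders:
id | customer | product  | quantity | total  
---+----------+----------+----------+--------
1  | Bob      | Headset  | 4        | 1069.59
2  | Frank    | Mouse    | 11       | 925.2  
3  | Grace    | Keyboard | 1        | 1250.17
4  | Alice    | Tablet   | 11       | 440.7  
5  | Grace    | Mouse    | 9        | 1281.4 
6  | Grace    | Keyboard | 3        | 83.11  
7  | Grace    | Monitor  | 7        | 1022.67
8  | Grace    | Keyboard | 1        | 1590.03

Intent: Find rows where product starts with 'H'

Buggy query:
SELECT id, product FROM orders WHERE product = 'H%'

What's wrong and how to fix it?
Bug: '=' compares the literal string including the % character; pattern matching needs LIKE

Fix: Replace '=' with LIKE so 'H%' is treated as a pattern

Corrected query:
SELECT id, product FROM orders WHERE product LIKE 'H%'

Result:
id | product
---+--------
1  | Headset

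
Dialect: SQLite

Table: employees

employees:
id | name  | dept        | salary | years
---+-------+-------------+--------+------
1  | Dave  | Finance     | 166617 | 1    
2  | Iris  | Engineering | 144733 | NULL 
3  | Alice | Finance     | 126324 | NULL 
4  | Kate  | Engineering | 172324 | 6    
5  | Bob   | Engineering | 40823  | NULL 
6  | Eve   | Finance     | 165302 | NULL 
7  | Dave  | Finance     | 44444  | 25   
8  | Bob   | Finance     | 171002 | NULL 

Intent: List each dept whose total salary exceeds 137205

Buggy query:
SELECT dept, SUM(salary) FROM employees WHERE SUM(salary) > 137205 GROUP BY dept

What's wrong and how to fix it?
Bug: SUM(salary) is an aggregate, but WHERE filters rows before aggregation

Fix: Use HAVING (which filters groups after aggregation) instead of WHERE

Corrected query:
SELECT dept, SUM(salary) FROM employees GROUP BY dept HAVING SUM(salary) > 137205

Result:
dept        | SUM(salary)
------------+------------
Engineering | 357880     
Finance     | 673689     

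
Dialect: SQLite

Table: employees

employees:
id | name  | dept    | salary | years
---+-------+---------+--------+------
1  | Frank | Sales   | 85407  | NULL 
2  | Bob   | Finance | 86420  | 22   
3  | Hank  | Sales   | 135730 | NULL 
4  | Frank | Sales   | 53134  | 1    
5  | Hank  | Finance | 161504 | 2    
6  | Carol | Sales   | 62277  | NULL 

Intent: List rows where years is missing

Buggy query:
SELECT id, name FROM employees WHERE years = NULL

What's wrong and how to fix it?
Bug: Comparing to NULL with '=' never matches; NULL = NULL is unknown, not true

Fix: Use IS NULL to test for NULL

Corrected query:
SELECT id, name FROM employees WHERE years IS NULL

Result:
id | name 
---+------
1  | Frank
3  | Hank 
6  | Carol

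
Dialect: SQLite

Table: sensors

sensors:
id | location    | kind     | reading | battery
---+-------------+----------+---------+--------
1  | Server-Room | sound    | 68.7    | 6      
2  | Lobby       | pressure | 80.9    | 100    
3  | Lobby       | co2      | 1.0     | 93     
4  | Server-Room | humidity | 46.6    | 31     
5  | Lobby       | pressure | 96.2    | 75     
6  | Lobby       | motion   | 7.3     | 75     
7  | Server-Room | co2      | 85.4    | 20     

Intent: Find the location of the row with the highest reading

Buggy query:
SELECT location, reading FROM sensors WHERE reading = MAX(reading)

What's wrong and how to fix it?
Bug: WHERE is evaluated per row; an aggregate over the whole table isn't defined there

Fix: Wrap MAX in a scalar subquery so WHERE compares against a single value

Corrected query:
SELECT location, reading FROM sensors WHERE reading = (SELECT MAX(reading) FROM sensors)

Result:
location | reading
---------+--------
Lobby    | 96.2   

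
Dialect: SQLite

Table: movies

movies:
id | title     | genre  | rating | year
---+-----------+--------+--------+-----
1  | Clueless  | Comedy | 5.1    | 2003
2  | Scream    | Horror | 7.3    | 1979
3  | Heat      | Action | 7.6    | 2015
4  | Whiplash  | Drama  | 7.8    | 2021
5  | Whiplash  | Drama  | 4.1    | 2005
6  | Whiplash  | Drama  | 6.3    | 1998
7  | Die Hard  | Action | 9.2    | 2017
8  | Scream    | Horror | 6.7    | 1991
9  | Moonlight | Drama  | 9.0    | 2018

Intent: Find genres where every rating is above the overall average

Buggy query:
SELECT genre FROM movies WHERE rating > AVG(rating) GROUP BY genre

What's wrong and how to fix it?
Bug: AVG() is an aggregate; it can't sit directly in WHERE

Fix: Use a subquery for AVG and a HAVING MIN(...) filter so the condition holds for every row in the group

Corrected query:
SELECT genre FROM movies GROUP BY genre HAVING MIN(rating) > (SELECT AVG(rating) FROM movies)

Result:
genre 
------
Action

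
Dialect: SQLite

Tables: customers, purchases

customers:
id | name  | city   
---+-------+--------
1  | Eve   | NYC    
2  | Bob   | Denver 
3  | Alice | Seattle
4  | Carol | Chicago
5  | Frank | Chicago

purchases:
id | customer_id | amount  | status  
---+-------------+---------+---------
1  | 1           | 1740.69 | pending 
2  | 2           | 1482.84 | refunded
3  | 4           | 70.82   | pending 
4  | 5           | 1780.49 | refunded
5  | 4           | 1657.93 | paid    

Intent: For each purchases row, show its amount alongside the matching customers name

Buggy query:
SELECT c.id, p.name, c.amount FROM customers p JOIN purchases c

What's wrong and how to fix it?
Bug: Missing join condition: each purchases row is matched to all customers rows instead of just its own

Fix: Specify the join condition linking the foreign key to the parent id

Corrected query:
SELECT c.id, p.name, c.amount FROM customers p JOIN purchases c ON c.customer_id = p.id

Result:
id | name  | amount 
---+-------+--------
1  | Eve   | 1740.69
2  | Bob   | 1482.84
3  | Carol | 70.82  
4  | Frank | 1780.49
5  | Carol | 1657.93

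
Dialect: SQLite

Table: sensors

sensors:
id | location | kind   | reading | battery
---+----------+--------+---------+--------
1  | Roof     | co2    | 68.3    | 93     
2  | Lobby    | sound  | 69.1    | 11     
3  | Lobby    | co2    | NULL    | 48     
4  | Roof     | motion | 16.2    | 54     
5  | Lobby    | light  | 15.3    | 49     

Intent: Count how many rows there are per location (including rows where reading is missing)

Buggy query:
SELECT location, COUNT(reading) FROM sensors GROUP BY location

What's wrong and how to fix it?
Bug: COUNT(reading) skips NULLs, so groups with missing reading are undercounted

Fix: Replace COUNT(reading) with COUNT(*)

Corrected query:
SELECT location, COUNT(*) FROM sensors GROUP BY location

Result:
location | COUNT(*)
---------+---------
Lobby    | 3       
Roof     | 2       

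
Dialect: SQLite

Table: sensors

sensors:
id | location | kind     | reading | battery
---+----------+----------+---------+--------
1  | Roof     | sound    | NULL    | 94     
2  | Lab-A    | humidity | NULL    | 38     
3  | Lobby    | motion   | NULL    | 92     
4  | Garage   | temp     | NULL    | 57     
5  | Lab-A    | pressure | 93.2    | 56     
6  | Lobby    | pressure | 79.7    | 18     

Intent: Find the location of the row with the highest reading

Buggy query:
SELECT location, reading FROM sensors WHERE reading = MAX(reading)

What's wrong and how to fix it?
Bug: MAX(reading) is an aggregate and cannot be used directly in WHERE

Fix: Use a subquery: WHERE reading = (SELECT MAX(reading) FROM sensors)

Corrected query:
SELECT location, reading FROM sensors WHERE reading = (SELECT MAX(reading) FROM sensors)

Result:
location | reading
---------+--------
Lab-A    | 93.2   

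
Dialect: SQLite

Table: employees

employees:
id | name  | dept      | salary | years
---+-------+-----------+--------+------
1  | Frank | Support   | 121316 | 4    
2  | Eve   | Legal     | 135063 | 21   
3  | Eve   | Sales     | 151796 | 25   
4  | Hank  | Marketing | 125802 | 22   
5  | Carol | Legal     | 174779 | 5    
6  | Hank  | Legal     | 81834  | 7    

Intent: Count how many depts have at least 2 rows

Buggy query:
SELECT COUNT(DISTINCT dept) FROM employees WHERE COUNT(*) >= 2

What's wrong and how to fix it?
Bug: WHERE filters individual rows, not groups, so a group-level COUNT is invalid there

Fix: Group first with HAVING COUNT(*) >= 2, then COUNT the resulting groups

Corrected query:
SELECT COUNT(*) FROM (SELECT dept FROM employees GROUP BY dept HAVING COUNT(*) >= 2)

Result:
COUNT(*)
--------
1       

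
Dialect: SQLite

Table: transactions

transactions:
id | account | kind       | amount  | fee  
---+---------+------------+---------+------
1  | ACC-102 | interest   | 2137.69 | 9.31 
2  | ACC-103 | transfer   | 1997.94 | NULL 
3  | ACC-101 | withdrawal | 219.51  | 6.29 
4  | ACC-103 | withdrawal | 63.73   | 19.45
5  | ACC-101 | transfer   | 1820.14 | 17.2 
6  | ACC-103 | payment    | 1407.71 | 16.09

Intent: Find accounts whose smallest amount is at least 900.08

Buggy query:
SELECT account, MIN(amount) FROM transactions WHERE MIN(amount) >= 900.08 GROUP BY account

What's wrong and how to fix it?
Bug: MIN() in WHERE is a misuse of aggregate

Fix: Use HAVING for the per-group MIN condition

Corrected query:
SELECT account, MIN(amount) FROM transactions GROUP BY account HAVING MIN(amount) >= 900.08

Result:
account | MIN(amount)
--------+------------
ACC-102 | 2137.69    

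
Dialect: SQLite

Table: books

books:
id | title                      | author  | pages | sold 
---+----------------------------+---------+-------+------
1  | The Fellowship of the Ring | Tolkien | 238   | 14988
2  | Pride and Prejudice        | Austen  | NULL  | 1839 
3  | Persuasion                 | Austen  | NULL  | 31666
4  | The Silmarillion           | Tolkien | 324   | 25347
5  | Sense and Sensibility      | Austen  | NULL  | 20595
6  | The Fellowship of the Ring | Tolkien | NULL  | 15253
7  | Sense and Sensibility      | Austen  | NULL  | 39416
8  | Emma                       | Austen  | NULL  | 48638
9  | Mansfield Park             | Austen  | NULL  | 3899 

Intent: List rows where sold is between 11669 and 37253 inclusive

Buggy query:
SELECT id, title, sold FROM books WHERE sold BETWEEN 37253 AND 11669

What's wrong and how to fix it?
Bug: The bounds are reversed; BETWEEN a AND b requires a <= b to match anything

Fix: Write BETWEEN 11669 AND 37253

Corrected query:
SELECT id, title, sold FROM books WHERE sold BETWEEN 11669 AND 37253

Result:
id | title                      | sold 
---+----------------------------+------
1  | The Fellowship of the Ring | 14988
3  | Persuasion                 | 31666
4  | The Silmarillion           | 25347
5  | Sense and Sensibility      | 20595
6  | The Fellowship of the Ring | 15253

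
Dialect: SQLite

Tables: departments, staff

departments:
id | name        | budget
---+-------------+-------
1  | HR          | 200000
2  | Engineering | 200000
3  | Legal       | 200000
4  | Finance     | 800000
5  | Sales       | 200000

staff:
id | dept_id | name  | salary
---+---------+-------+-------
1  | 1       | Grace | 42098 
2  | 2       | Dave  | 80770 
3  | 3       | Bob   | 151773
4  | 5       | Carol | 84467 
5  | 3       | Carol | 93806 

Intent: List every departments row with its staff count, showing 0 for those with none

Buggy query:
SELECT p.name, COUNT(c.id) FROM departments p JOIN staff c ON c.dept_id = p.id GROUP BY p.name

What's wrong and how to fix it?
Bug: INNER JOIN drops departments rows that have no matching staff rows

Fix: Switch to LEFT JOIN to retain unmatched parent rows

Corrected query:
SELECT p.name, COUNT(c.id) FROM departments p LEFT JOIN staff c ON c.dept_id = p.id GROUP BY p.name

Result:
name        | COUNT(c.id)
------------+------------
Engineering | 1          
Finance     | 0          
HR          | 1          
Legal       | 2          
Sales       | 1          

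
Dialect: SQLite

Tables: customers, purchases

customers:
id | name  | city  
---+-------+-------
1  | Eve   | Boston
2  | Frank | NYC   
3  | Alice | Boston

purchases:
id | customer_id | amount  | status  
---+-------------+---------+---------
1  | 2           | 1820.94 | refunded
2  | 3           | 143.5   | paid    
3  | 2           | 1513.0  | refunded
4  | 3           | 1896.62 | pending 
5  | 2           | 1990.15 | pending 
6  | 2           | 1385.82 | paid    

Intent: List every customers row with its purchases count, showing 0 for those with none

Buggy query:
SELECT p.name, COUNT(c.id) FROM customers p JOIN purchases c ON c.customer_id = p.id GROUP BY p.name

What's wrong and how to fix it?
Bug: INNER JOIN drops customers rows that have no matching purchases rows

Fix: Use LEFT JOIN so parents without children still appear (COUNT(c.id) gives 0)

Corrected query:
SELECT p.name, COUNT(c.id) FROM customers p LEFT JOIN purchases c ON c.customer_id = p.id GROUP BY p.name

Result:
name  | COUNT(c.id)
------+------------
Alice | 2          
Eve   | 0          
Frank | 4          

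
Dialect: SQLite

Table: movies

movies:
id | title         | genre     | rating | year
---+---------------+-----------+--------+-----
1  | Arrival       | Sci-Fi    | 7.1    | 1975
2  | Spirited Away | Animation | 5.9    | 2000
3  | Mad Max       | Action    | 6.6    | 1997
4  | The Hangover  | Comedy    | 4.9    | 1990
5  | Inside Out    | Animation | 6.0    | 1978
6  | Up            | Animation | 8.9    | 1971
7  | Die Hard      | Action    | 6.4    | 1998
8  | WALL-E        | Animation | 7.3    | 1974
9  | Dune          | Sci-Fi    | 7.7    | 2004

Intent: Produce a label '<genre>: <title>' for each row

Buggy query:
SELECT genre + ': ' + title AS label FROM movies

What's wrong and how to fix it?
Bug: '+' is numeric addition; on text columns SQLite converts them to 0 instead of concatenating

Fix: Replace + with || to concatenate text

Corrected query:
SELECT genre || ': ' || title AS label FROM movies

Result:
label                   
------------------------
Sci-Fi: Arrival         
Animation: Spirited Away
Action: Mad Max         
Comedy: The Hangover    
Animation: Inside Out   
Animation: Up           
Action: Die Hard        
Animation: WALL-E       
Sci-Fi: Dune            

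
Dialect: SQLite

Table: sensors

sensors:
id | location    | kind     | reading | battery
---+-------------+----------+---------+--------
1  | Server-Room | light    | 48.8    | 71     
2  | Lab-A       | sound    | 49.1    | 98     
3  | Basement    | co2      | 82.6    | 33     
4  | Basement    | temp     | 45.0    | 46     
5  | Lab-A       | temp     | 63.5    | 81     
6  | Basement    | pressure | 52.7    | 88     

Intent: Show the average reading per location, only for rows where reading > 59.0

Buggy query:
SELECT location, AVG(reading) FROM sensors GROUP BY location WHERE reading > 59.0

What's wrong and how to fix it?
Bug: WHERE cannot follow GROUP BY

Fix: Place WHERE between FROM and GROUP BY

Corrected query:
SELECT location, AVG(reading) FROM sensors WHERE reading > 59.0 GROUP BY location

Result:
location | AVG(reading)
---------+-------------
Basement | 82.6        
Lab-A    | 63.5        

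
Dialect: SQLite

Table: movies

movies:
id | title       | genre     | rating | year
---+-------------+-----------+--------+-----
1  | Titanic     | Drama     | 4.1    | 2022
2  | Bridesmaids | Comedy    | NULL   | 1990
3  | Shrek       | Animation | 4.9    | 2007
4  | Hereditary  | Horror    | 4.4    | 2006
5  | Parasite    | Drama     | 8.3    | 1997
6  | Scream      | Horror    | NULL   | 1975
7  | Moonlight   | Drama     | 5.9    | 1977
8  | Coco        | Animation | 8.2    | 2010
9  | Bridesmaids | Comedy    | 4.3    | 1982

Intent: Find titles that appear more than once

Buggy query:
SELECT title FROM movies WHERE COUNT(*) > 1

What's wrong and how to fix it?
Bug: COUNT(*) is an aggregate and cannot be used in WHERE

Fix: GROUP BY title, then filter groups with HAVING COUNT(*) > 1

Corrected query:
SELECT title FROM movies GROUP BY title HAVING COUNT(*) > 1

Result:
title      
-----------
Bridesmaids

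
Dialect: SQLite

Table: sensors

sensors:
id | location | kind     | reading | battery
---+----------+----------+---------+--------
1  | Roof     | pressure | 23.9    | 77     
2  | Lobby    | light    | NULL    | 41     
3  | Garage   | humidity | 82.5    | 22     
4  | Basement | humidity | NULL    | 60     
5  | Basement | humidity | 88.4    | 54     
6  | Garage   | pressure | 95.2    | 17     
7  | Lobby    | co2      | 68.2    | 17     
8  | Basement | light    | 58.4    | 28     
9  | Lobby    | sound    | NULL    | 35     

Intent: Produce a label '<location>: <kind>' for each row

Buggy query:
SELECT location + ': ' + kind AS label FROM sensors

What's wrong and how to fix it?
Bug: '+' is numeric addition; on text columns SQLite converts them to 0 instead of concatenating

Fix: Use the || operator for string concatenation

Corrected query:
SELECT location || ': ' || kind AS label FROM sensors

Result:
label             
------------------
Roof: pressure    
Lobby: light      
Garage: humidity  
Basement: humidity
Basement: humidity
Garage: pressure  
Lobby: co2        
Basement: light   
Lobby: sound      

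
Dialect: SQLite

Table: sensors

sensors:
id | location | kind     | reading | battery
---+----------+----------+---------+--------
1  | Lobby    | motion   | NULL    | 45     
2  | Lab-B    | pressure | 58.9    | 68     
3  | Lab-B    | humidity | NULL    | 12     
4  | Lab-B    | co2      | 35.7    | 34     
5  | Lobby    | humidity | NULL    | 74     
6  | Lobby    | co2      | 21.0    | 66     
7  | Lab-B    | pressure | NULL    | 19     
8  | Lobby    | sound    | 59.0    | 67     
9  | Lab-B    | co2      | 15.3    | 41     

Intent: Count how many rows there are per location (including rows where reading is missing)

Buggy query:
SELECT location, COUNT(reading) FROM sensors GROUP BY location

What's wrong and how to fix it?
Bug: COUNT(reading) skips NULLs, so groups with missing reading are undercounted

Fix: Replace COUNT(reading) with COUNT(*)

Corrected query:
SELECT location, COUNT(*) FROM sensors GROUP BY location

Result:
location | COUNT(*)
---------+---------
Lab-B    | 5       
Lobby    | 4       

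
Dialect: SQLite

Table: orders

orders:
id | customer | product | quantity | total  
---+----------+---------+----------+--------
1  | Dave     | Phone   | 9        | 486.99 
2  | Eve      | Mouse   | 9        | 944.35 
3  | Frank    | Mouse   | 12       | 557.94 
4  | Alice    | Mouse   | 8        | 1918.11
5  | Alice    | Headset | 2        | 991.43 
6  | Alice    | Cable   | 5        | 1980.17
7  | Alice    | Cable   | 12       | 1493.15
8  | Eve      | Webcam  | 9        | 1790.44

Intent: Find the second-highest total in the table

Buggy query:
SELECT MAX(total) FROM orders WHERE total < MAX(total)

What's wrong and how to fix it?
Bug: MAX(total) on the right of the comparison is an aggregate-in-WHERE error

Fix: Put the inner MAX in a scalar subquery

Corrected query:
SELECT MAX(total) FROM orders WHERE total < (SELECT MAX(total) FROM orders)

Result:
MAX(total)
----------
1918.11   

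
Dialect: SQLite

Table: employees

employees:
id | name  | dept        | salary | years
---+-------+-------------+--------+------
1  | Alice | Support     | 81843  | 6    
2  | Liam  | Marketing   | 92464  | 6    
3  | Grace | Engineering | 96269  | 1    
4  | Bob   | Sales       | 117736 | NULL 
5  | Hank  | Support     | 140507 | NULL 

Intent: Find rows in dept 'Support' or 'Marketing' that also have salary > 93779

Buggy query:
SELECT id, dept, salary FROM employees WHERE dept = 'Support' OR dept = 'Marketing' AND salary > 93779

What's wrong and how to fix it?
Bug: AND binds tighter than OR, so this parses as dept = 'Support' OR (dept = 'Marketing' AND salary > 93779)

Fix: Add parentheses around the OR so the AND applies to both alternatives

Corrected query:
SELECT id, dept, salary FROM employees WHERE (dept = 'Support' OR dept = 'Marketing') AND salary > 93779

Result:
id | dept    | salary
---+---------+-------
5  | Support | 140507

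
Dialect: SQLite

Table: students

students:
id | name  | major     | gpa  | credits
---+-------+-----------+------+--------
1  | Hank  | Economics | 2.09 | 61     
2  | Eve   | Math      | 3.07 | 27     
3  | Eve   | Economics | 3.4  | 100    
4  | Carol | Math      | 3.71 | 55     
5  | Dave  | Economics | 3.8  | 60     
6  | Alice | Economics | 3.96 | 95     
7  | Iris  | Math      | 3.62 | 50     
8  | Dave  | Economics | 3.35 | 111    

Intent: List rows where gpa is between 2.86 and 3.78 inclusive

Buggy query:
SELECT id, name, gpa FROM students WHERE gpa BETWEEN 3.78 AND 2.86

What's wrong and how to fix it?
Bug: The bounds are reversed; BETWEEN a AND b requires a <= b to match anything

Fix: Swap the bounds so the smaller value comes first

Corrected query:
SELECT id, name, gpa FROM students WHERE gpa BETWEEN 2.86 AND 3.78

Result:
id | name  | gpa 
---+-------+-----
2  | Eve   | 3.07
3  | Eve   | 3.4 
4  | Carol | 3.71
7  | Iris  | 3.62
8  | Dave  | 3.35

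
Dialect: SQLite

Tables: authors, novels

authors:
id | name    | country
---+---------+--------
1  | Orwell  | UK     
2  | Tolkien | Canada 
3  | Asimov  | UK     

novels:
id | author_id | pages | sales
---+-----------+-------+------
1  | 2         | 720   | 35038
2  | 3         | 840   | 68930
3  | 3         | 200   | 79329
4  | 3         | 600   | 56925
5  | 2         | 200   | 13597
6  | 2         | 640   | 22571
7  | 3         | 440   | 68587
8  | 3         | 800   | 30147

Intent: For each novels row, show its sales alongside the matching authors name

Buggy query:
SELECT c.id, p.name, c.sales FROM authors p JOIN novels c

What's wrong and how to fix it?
Bug: Missing join condition: each novels row is matched to all authors rows instead of just its own

Fix: Specify the join condition linking the foreign key to the parent id

Corrected query:
SELECT c.id, p.name, c.sales FROM authors p JOIN novels c ON c.author_id = p.id

Result:
id | name    | sales
---+---------+------
1  | Tolkien | 35038
2  | Asimov  | 68930
3  | Asimov  | 79329
4  | Asimov  | 56925
5  | Tolkien | 13597
6  | Tolkien | 22571
7  | Asimov  | 68587
8  | Asimov  | 30147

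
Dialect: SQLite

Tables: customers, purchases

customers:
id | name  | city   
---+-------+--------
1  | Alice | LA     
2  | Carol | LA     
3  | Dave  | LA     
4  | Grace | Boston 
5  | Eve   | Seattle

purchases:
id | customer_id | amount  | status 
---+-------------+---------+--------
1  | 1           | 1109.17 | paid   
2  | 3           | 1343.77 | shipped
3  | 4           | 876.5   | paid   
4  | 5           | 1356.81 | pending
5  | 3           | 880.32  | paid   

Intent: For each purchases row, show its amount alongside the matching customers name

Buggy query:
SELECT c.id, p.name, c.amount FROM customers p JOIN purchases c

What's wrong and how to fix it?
Bug: JOIN with no ON clause produces a cartesian product; every purchases row pairs with every customers row

Fix: Add ON c.customer_id = p.id to the JOIN

Corrected query:
SELECT c.id, p.name, c.amount FROM customers p JOIN purchases c ON c.customer_id = p.id

Result:
id | name  | amount 
---+-------+--------
1  | Alice | 1109.17
2  | Dave  | 1343.77
3  | Grace | 876.5  
4  | Eve   | 1356.81
5  | Dave  | 880.32 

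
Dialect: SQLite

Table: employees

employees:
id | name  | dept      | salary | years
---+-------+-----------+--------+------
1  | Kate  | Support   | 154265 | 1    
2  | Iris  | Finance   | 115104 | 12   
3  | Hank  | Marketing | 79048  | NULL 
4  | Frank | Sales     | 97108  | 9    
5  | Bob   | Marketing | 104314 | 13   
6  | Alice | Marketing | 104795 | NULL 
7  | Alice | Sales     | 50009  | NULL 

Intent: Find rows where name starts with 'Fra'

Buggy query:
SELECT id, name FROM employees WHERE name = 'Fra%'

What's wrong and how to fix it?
Bug: Wildcards only work with LIKE; '=' treats '%' as a literal character

Fix: Use LIKE for wildcard pattern matching

Corrected query:
SELECT id, name FROM employees WHERE name LIKE 'Fra%'

Result:
id | name 
---+------
4  | Frank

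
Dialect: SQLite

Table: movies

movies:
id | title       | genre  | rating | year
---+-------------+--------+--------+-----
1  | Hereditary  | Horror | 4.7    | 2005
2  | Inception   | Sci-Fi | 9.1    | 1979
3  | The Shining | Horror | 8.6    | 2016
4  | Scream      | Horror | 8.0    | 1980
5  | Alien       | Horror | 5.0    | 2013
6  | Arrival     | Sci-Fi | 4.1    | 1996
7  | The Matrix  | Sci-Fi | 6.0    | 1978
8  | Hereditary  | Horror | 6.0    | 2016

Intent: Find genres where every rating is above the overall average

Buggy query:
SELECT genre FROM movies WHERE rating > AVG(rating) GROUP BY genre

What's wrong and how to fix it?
Bug: WHERE evaluates per row before aggregation, so AVG() is unavailable

Fix: Compute the overall average in a scalar subquery and compare each group's MIN against it in HAVING

Corrected query:
SELECT genre FROM movies GROUP BY genre HAVING MIN(rating) > (SELECT AVG(rating) FROM movies)

Result:
(no rows)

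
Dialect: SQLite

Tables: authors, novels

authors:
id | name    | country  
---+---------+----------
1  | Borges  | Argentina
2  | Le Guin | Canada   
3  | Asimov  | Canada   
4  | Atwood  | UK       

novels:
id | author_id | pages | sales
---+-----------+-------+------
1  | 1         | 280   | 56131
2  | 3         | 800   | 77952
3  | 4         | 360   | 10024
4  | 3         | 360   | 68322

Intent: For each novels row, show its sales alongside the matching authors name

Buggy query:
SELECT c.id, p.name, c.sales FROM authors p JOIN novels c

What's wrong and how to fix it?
Bug: Missing join condition: each novels row is matched to all authors rows instead of just its own

Fix: Add ON c.author_id = p.id to the JOIN

Corrected query:
SELECT c.id, p.name, c.sales FROM authors p JOIN novels c ON c.author_id = p.id

Result:
id | name   | sales
---+--------+------
1  | Borges | 56131
2  | Asimov | 77952
3  | Atwood | 10024
4  | Asimov | 68322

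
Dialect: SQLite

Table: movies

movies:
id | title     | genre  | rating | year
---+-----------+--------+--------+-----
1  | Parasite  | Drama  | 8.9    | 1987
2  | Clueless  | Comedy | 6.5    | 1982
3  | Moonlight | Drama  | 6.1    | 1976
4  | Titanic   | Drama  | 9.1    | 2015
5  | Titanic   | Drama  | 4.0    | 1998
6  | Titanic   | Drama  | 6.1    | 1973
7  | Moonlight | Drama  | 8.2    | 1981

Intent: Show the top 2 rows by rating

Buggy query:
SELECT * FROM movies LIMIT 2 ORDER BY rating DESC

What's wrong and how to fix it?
Bug: ORDER BY cannot follow LIMIT; LIMIT is the final clause

Fix: Swap the clauses: ORDER BY first, then LIMIT

Corrected query:
SELECT * FROM movies ORDER BY rating DESC LIMIT 2

Result:
id | title    | genre | rating | year
---+----------+-------+--------+-----
4  | Titanic  | Drama | 9.1    | 2015
1  | Parasite | Drama | 8.9    | 1987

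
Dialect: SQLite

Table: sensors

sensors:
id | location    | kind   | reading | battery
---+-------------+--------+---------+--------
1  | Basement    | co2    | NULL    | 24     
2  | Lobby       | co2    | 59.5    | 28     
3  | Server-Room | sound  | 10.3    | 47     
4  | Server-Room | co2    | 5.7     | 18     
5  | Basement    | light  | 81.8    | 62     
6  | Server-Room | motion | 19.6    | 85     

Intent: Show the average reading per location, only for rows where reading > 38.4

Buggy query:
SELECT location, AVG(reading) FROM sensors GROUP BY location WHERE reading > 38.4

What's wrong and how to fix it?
Bug: Row-level WHERE must come before GROUP BY in the clause order

Fix: Place WHERE between FROM and GROUP BY

Corrected query:
SELECT location, AVG(reading) FROM sensors WHERE reading > 38.4 GROUP BY location

Result:
location | AVG(reading)
---------+-------------
Basement | 81.8        
Lobby    | 59.5        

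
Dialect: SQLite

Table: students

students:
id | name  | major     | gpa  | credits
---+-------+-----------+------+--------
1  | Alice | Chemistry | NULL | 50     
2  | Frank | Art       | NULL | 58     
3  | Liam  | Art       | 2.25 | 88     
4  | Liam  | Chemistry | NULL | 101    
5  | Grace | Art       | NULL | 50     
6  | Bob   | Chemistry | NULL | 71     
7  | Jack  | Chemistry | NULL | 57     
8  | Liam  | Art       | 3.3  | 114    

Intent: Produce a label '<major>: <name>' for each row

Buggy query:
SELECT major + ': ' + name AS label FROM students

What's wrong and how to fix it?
Bug: SQLite uses || for string concatenation; + coerces text to numbers (yielding 0)

Fix: Use the || operator for string concatenation

Corrected query:
SELECT major || ': ' || name AS label FROM students

Result:
label           
----------------
Chemistry: Alice
Art: Frank      
Art: Liam       
Chemistry: Liam 
Art: Grace      
Chemistry: Bob  
Chemistry: Jack 
Art: Liam       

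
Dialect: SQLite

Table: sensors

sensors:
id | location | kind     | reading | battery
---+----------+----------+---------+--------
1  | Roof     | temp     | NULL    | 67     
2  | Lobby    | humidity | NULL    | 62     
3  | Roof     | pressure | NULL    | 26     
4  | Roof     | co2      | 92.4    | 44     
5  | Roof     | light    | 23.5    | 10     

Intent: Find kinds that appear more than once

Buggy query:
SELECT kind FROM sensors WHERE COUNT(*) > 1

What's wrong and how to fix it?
Bug: COUNT(*) is an aggregate and cannot be used in WHERE

Fix: Group first, then use HAVING for the count condition

Corrected query:
SELECT kind FROM sensors GROUP BY kind HAVING COUNT(*) > 1

Result:
(no rows)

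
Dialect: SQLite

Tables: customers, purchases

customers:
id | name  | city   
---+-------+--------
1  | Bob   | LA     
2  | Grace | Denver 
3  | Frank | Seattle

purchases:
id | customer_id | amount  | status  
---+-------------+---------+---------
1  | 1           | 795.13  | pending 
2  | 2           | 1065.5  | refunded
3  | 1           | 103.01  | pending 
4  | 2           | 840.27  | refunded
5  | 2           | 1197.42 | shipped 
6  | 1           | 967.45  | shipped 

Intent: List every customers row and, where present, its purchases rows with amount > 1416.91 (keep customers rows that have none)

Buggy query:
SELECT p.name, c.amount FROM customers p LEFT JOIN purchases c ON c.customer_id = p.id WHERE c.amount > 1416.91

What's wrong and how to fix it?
Bug: A WHERE condition on the right-hand table after LEFT JOIN drops unmatched parents

Fix: Put 'c.amount > 1416.91' in the JOIN's ON clause instead of WHERE

Corrected query:
SELECT p.name, c.amount FROM customers p LEFT JOIN purchases c ON c.customer_id = p.id AND c.amount > 1416.91

Result:
name  | amount
------+-------
Bob   | NULL  
Grace | NULL  
Frank | NULL  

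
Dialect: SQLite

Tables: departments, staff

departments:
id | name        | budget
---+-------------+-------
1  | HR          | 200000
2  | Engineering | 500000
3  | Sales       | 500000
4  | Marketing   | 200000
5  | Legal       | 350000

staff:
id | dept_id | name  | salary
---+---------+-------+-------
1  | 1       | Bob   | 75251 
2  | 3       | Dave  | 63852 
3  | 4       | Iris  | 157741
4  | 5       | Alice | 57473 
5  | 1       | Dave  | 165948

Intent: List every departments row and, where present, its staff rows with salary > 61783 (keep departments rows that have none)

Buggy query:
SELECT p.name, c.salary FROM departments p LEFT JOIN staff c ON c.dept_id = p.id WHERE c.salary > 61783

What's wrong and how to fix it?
Bug: Filtering c.salary in WHERE discards the NULL rows produced by LEFT JOIN, turning it into an inner join

Fix: Put 'c.salary > 61783' in the JOIN's ON clause instead of WHERE

Corrected query:
SELECT p.name, c.salary FROM departments p LEFT JOIN staff c ON c.dept_id = p.id AND c.salary > 61783

Result:
name        | salary
------------+-------
HR          | 75251 
HR          | 165948
Engineering | NULL  
Sales       | 63852 
Marketing   | 157741
Legal       | NULL  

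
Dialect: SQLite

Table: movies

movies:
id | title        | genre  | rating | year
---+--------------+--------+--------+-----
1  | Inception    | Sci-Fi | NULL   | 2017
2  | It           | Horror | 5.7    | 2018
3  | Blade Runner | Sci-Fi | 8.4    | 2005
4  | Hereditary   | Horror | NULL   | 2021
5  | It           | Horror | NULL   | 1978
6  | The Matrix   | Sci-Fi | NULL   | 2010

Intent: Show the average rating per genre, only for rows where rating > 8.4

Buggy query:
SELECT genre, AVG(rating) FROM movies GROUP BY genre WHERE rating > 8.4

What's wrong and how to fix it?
Bug: WHERE cannot follow GROUP BY

Fix: Move the WHERE clause before GROUP BY

Corrected query:
SELECT genre, AVG(rating) FROM movies WHERE rating > 8.4 GROUP BY genre

Result:
(no rows)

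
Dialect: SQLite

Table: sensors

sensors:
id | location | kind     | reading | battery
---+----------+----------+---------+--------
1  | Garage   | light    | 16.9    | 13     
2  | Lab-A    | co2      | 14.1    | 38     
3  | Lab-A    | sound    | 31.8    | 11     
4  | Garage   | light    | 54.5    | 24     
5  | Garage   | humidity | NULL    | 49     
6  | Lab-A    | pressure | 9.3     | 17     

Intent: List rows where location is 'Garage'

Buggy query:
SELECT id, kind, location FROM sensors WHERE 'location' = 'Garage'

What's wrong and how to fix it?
Bug: Single quotes denote string literals in SQL; the column name is being compared as a constant string

Fix: Remove the quotes around the column name (or use double quotes for an identifier)

Corrected query:
SELECT id, kind, location FROM sensors WHERE location = 'Garage'

Result:
id | kind     | location
---+----------+---------
1  | light    | Garage  
4  | light    | Garage  
5  | humidity | Garage  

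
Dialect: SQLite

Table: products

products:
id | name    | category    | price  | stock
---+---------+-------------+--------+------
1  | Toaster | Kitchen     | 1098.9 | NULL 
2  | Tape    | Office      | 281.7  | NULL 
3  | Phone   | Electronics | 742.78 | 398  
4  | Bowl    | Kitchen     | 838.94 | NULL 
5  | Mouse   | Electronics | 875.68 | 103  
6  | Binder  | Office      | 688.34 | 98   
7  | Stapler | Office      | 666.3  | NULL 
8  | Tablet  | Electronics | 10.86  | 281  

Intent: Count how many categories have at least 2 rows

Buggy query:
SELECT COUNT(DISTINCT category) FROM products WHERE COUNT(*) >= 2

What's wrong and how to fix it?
Bug: WHERE filters individual rows, not groups, so a group-level COUNT is invalid there

Fix: Group first with HAVING COUNT(*) >= 2, then COUNT the resulting groups

Corrected query:
SELECT COUNT(*) FROM (SELECT category FROM products GROUP BY category HAVING COUNT(*) >= 2)

Result:
COUNT(*)
--------
3       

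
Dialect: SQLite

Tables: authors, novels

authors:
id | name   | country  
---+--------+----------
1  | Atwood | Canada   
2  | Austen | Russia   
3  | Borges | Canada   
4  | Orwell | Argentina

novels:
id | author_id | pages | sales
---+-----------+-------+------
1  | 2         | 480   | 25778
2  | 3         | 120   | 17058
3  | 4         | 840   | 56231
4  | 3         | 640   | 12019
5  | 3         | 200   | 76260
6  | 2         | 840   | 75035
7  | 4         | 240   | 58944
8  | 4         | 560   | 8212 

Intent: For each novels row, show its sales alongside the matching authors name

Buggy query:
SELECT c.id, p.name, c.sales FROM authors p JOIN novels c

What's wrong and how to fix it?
Bug: Missing join condition: each novels row is matched to all authors rows instead of just its own

Fix: Add ON c.author_id = p.id to the JOIN

Corrected query:
SELECT c.id, p.name, c.sales FROM authors p JOIN novels c ON c.author_id = p.id

Result:
id | name   | sales
---+--------+------
1  | Austen | 25778
2  | Borges | 17058
3  | Orwell | 56231
4  | Borges | 12019
5  | Borges | 76260
6  | Austen | 75035
7  | Orwell | 58944
8  | Orwell | 8212 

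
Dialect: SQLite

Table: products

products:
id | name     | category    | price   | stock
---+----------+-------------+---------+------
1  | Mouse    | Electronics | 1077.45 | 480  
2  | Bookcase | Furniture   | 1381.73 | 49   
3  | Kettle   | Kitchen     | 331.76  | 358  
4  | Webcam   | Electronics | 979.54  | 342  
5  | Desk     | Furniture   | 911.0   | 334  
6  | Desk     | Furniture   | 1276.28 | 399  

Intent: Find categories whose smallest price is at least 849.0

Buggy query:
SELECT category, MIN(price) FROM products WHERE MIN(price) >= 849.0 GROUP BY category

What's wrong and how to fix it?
Bug: Aggregates like MIN are computed per group after WHERE runs

Fix: Replace WHERE with HAVING after the GROUP BY

Corrected query:
SELECT category, MIN(price) FROM products GROUP BY category HAVING MIN(price) >= 849.0

Result:
category    | MIN(price)
------------+-----------
Electronics | 979.54    
Furniture   | 911       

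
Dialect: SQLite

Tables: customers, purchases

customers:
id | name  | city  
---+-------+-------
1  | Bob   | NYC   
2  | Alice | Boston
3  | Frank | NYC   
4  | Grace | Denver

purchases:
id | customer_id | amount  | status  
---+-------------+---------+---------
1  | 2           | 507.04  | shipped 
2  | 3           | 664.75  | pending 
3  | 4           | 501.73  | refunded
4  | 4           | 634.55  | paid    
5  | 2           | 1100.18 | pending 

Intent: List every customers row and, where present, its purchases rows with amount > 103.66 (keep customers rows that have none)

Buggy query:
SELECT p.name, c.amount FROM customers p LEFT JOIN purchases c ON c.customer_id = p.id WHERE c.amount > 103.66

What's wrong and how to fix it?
Bug: A WHERE condition on the right-hand table after LEFT JOIN drops unmatched parents

Fix: Move the right-table condition into the ON clause so unmatched parents are kept

Corrected query:
SELECT p.name, c.amount FROM customers p LEFT JOIN purchases c ON c.customer_id = p.id AND c.amount > 103.66

Result:
name  | amount 
------+--------
Bob   | NULL   
Alice | 507.04 
Alice | 1100.18
Frank | 664.75 
Grace | 501.73 
Grace | 634.55 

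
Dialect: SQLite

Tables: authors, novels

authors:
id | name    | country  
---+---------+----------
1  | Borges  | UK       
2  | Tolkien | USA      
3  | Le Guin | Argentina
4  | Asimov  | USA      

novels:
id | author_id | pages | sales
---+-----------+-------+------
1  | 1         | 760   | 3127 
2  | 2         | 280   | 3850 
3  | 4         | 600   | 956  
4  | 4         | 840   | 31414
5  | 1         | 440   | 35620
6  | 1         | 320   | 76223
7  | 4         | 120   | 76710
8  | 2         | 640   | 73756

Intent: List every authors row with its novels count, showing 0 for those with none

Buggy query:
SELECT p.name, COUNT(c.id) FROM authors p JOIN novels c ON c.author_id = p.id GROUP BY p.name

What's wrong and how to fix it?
Bug: An inner join excludes parents with zero children

Fix: Use LEFT JOIN so parents without children still appear (COUNT(c.id) gives 0)

Corrected query:
SELECT p.name, COUNT(c.id) FROM authors p LEFT JOIN novels c ON c.author_id = p.id GROUP BY p.name

Result:
name    | COUNT(c.id)
--------+------------
Asimov  | 3          
Borges  | 3          
Le Guin | 0          
Tolkien | 2          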